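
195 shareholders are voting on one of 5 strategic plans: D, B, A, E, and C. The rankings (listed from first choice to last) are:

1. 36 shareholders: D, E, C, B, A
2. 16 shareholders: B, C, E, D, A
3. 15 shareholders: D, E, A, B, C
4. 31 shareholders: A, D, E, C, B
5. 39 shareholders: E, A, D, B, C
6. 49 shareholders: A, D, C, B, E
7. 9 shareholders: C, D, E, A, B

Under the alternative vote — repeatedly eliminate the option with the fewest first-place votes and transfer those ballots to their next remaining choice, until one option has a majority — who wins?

A

Round 1: D 51, B 16, A 80, E 39, C 9. Eliminate C.
Round 2: D 60, B 16, A 80, E 39. Eliminate B.
Round 3: D 60, A 80, E 55. Eliminate E.
Round 4: D 76, A 119. A has a majority.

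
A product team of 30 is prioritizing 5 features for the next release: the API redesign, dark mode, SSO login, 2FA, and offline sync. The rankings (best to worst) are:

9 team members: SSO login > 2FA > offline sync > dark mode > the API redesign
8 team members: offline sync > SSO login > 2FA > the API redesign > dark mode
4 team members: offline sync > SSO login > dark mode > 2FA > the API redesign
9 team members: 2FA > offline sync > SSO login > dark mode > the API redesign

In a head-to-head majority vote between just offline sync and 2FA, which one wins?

Voters preferring offline sync to 2FA: 12; preferring 2FA to offline sync: 18.
2FA wins the head-to-head.

2FA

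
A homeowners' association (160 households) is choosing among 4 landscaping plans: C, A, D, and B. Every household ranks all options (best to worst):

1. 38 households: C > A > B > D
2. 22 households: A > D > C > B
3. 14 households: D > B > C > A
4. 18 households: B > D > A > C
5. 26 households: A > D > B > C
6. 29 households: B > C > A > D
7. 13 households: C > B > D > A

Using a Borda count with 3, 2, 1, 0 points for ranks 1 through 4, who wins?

C: 38·3 + 22·1 + 14·1 + 18·0 + 26·0 + 29·2 + 13·3 = 247
A: 38·2 + 22·3 + 14·0 + 18·1 + 26·3 + 29·1 + 13·0 = 267
D: 38·0 + 22·2 + 14·3 + 18·2 + 26·2 + 29·0 + 13·1 = 187
B: 38·1 + 22·0 + 14·2 + 18·3 + 26·1 + 29·3 + 13·2 = 259
A has the highest Borda score (267).

A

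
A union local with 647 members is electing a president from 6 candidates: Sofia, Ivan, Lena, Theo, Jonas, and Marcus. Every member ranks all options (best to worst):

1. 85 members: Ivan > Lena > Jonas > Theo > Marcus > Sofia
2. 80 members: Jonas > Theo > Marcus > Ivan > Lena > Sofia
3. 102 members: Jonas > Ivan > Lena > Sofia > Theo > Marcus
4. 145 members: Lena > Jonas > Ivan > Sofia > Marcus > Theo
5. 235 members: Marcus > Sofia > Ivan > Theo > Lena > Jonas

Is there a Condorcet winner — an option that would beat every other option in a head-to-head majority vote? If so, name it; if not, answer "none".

none

Checking pairwise contests:
Ivan beats Sofia 412–235.
Jonas beats Ivan 327–320.
Ivan beats Lena 502–145.
Sofia beats Theo 482–165.
Lena beats Jonas 465–182.
Ivan beats Marcus 332–315.
Every option loses at least one head-to-head, so there is no Condorcet winner.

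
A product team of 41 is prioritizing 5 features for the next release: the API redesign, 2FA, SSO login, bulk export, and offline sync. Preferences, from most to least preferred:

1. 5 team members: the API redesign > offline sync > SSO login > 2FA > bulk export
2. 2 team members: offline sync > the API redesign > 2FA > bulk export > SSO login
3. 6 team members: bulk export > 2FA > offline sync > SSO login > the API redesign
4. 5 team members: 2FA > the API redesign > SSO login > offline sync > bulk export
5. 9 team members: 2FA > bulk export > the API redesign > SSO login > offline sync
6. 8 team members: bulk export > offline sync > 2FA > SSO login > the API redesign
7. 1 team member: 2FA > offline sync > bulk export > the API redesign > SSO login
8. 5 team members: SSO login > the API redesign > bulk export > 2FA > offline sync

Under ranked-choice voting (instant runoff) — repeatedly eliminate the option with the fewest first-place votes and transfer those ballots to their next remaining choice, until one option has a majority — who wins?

2FA

Round 1: the API redesign 5, 2FA 15, SSO login 5, bulk export 14, offline sync 2. Eliminate offline sync.
Round 2: the API redesign 7, 2FA 15, SSO login 5, bulk export 14. Eliminate SSO login.
Round 3: the API redesign 12, 2FA 15, bulk export 14. Eliminate the API redesign.
Round 4: 2FA 22, bulk export 19. 2FA has a majority.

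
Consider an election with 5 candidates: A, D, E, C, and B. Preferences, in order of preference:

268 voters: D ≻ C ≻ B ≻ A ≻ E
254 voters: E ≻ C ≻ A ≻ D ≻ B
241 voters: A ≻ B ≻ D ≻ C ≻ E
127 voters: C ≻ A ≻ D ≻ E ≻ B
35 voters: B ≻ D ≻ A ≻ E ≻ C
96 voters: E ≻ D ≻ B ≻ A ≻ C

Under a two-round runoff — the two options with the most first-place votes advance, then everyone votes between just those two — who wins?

D

Round 1 first-place votes: A 241, D 268, E 350, C 127, B 35.
E and D advance.
Runoff: E is preferred to D by 350 voters; D by 671.
D wins the runoff.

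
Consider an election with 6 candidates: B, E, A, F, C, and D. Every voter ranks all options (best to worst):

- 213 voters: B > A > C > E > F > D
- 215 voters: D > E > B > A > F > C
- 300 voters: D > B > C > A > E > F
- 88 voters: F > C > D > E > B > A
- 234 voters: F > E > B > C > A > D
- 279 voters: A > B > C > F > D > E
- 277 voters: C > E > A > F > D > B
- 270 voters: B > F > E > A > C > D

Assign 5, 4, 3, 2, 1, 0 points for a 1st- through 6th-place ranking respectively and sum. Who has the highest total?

B

B: 213·5 + 215·3 + 300·4 + 88·1 + 234·3 + 279·4 + 277·0 + 270·5 = 6166
E: 213·2 + 215·4 + 300·1 + 88·2 + 234·4 + 279·0 + 277·4 + 270·3 = 4616
A: 213·4 + 215·2 + 300·2 + 88·0 + 234·1 + 279·5 + 277·3 + 270·2 = 4882
F: 213·1 + 215·1 + 300·0 + 88·5 + 234·5 + 279·2 + 277·2 + 270·4 = 4230
C: 213·3 + 215·0 + 300·3 + 88·4 + 234·2 + 279·3 + 277·5 + 270·1 = 4851
D: 213·0 + 215·5 + 300·5 + 88·3 + 234·0 + 279·1 + 277·1 + 270·0 = 3395
B has the highest Borda score (6166).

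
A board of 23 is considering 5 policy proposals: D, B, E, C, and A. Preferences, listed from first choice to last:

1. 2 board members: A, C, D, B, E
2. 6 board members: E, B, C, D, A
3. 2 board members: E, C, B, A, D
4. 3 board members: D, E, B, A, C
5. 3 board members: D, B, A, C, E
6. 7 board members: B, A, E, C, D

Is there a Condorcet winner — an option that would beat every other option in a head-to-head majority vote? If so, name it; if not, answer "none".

B

B vs D: 15–8 for B.
B vs E: 12–11 for B.
B vs C: 19–4 for B.
B vs A: 21–2 for B.
B beats every other option head-to-head.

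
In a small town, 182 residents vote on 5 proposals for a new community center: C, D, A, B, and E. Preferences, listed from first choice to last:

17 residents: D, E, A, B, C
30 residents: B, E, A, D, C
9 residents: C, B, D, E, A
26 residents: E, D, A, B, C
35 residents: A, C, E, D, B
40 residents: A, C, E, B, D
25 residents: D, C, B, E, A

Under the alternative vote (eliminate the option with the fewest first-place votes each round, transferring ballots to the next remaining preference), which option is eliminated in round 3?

Round 1: C 9, D 42, A 75, B 30, E 26. Eliminate C.
Round 2: D 42, A 75, B 39, E 26. Eliminate E.
Round 3: D 68, A 75, B 39. Eliminate B.

B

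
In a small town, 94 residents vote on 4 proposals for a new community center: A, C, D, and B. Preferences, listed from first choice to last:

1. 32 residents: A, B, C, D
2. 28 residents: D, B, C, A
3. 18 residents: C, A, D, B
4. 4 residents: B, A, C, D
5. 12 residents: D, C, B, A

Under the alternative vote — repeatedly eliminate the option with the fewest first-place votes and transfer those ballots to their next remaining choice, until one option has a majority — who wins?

A

Round 1: A 32, C 18, D 40, B 4. Eliminate B.
Round 2: A 36, C 18, D 40. Eliminate C.
Round 3: A 54, D 40. A has a majority.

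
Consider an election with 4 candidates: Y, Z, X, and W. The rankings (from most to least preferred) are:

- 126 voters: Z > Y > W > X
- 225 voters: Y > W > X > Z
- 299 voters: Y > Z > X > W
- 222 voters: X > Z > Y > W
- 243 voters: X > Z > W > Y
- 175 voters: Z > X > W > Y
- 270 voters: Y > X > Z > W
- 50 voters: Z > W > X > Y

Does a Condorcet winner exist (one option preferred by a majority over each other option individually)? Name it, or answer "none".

none

Checking pairwise contests:
Z beats Y 816–794.
X beats Z 960–650.
Y beats X 920–690.
Y beats W 1142–468.
Every option loses at least one head-to-head, so there is no Condorcet winner.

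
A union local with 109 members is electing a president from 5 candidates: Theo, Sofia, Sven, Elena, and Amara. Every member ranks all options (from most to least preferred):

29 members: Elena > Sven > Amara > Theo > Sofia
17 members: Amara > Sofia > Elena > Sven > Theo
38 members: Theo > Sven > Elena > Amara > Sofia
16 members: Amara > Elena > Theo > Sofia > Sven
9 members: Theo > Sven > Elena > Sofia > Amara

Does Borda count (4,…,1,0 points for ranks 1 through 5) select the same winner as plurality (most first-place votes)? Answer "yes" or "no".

no

Borda — scores: Theo 249, Sofia 76, Sven 245, Elena 292, Amara 228. Winner: Elena.
Plurality — first-place votes: Theo 47, Sofia 0, Sven 0, Elena 29, Amara 33. Winner: Theo.
The two methods disagree.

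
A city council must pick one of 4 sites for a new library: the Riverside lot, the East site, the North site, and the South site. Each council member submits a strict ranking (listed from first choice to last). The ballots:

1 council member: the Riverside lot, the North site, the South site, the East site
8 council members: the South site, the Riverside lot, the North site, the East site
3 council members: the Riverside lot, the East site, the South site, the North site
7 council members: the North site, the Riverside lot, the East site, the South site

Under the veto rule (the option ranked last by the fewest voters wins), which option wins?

Last-place votes: the Riverside lot 0, the East site 9, the North site 3, the South site 7.
the Riverside lot is ranked last by the fewest voters, so the Riverside lot wins.

the Riverside lot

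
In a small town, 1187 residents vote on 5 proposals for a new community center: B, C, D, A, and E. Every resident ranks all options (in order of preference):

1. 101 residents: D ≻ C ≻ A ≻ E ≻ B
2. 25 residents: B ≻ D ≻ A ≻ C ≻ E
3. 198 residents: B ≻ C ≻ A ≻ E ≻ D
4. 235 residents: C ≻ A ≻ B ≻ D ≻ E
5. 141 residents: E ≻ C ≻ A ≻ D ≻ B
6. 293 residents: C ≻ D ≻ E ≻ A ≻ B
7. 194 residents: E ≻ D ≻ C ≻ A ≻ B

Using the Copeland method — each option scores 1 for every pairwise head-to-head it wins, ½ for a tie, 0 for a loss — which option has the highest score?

C

B: loses to C, D, A, and E → score 0.
C: beats B, D, A, and E → score 4.
D: beats B, A, and E; loses to C → score 3.
A: beats B; loses to C, D, and E → score 1.
E: beats B and A; loses to C and D → score 2.
C has the best pairwise record.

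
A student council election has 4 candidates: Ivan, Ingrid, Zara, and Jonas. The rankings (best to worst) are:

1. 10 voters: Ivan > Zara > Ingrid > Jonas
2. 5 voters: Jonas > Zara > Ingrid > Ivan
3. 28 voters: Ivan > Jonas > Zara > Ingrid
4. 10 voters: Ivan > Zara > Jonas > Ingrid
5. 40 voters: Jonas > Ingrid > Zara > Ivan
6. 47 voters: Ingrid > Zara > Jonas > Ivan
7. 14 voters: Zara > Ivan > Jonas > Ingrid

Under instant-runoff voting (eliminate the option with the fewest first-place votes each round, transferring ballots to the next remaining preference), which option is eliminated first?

Round 1: Ivan 48, Ingrid 47, Zara 14, Jonas 45. Eliminate Zara.

Zara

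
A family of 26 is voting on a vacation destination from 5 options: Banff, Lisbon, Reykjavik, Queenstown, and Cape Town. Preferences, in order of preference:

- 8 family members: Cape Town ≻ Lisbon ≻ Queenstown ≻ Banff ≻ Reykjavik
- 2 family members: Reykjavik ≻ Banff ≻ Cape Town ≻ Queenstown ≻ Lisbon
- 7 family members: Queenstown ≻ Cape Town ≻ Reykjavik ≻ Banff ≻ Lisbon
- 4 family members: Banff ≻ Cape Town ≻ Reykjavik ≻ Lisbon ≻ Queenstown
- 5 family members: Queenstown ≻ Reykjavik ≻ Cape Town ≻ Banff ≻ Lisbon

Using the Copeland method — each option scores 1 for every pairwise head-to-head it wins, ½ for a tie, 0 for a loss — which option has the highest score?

Cape Town

Banff: beats Lisbon; loses to Reykjavik, Queenstown, and Cape Town → score 1.
Lisbon: loses to Banff, Reykjavik, Queenstown, and Cape Town → score 0.
Reykjavik: beats Banff and Lisbon; loses to Queenstown and Cape Town → score 2.
Queenstown: beats Banff, Lisbon, and Reykjavik; loses to Cape Town → score 3.
Cape Town: beats Banff, Lisbon, Reykjavik, and Queenstown → score 4.
Cape Town has the best pairwise record.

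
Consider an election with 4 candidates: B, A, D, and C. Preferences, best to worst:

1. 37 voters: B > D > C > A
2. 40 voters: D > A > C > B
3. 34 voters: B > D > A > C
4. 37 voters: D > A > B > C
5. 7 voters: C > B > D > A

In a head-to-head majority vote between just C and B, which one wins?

B

Voters preferring C to B: 47; preferring B to C: 108.
B wins the head-to-head.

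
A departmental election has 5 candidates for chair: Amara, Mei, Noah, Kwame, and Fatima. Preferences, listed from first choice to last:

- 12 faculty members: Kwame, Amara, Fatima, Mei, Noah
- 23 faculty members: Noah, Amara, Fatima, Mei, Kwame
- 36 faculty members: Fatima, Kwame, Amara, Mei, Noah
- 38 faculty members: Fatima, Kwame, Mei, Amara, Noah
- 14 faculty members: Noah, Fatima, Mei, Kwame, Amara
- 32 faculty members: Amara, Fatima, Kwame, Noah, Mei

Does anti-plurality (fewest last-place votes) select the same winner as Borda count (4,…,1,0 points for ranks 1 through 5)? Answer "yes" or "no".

yes

Anti-plurality — last-place votes: Amara 14, Mei 32, Noah 86, Kwame 23, Fatima 0. Winner: Fatima.
Borda — scores: Amara 343, Mei 175, Noah 180, Kwame 348, Fatima 504. Winner: Fatima.
The two methods agree.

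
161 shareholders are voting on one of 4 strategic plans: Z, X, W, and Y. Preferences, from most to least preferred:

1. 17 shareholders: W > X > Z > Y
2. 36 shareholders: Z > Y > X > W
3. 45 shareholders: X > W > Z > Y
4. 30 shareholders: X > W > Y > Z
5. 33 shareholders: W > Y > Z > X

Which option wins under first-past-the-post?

First-place votes: Z 36, X 75, W 50, Y 0.
X has the most first-place votes.

X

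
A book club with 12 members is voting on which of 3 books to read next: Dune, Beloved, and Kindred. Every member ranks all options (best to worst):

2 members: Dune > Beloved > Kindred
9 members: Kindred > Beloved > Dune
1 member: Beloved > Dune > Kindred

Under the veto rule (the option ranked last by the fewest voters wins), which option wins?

Beloved

Last-place votes: Dune 9, Beloved 0, Kindred 3.
Beloved is ranked last by the fewest voters, so Beloved wins.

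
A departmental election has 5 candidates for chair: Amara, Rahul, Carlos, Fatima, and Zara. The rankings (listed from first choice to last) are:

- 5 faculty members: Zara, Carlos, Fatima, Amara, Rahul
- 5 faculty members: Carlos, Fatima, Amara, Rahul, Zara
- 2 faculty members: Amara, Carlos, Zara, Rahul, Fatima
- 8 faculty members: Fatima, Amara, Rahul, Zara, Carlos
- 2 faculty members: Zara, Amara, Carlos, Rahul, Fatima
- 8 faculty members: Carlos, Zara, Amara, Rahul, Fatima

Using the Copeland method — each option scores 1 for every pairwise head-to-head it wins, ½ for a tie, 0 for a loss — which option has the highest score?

Amara: beats Rahul; ties Zara; loses to Carlos and Fatima → score 1.5.
Rahul: loses to Amara, Carlos, Fatima, and Zara → score 0.
Carlos: beats Amara, Rahul, and Fatima; ties Zara → score 3.5.
Fatima: beats Amara and Rahul; loses to Carlos and Zara → score 2.
Zara: beats Rahul and Fatima; ties Amara and Carlos → score 3.
Carlos has the best pairwise record.

Carlos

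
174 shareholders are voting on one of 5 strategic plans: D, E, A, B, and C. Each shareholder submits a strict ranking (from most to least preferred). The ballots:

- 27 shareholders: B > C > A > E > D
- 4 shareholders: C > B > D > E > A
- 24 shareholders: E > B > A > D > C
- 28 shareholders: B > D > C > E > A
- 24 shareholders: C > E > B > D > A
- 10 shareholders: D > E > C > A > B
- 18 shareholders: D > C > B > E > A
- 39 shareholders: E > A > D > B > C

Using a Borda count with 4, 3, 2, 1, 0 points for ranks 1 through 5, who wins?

E

D: 27·0 + 4·2 + 24·1 + 28·3 + 24·1 + 10·4 + 18·4 + 39·2 = 330
E: 27·1 + 4·1 + 24·4 + 28·1 + 24·3 + 10·3 + 18·1 + 39·4 = 431
A: 27·2 + 4·0 + 24·2 + 28·0 + 24·0 + 10·1 + 18·0 + 39·3 = 229
B: 27·4 + 4·3 + 24·3 + 28·4 + 24·2 + 10·0 + 18·2 + 39·1 = 427
C: 27·3 + 4·4 + 24·0 + 28·2 + 24·4 + 10·2 + 18·3 + 39·0 = 323
E has the highest Borda score (431).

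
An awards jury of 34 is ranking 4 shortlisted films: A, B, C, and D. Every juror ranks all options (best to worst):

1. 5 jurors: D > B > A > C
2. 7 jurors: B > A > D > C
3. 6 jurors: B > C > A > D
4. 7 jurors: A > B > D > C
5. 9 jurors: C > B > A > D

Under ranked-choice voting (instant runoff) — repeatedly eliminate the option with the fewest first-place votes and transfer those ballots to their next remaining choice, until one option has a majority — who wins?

B

Round 1: A 7, B 13, C 9, D 5. Eliminate D.
Round 2: A 7, B 18, C 9. B has a majority.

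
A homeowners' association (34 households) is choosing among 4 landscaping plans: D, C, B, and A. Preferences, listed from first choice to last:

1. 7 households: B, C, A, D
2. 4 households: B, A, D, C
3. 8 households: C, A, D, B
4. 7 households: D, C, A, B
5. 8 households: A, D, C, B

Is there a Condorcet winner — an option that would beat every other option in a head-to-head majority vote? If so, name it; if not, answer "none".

none

Checking pairwise contests:
A beats D 27–7.
D beats C 19–15.
D beats B 23–11.
C beats A 22–12.
Every option loses at least one head-to-head, so there is no Condorcet winner.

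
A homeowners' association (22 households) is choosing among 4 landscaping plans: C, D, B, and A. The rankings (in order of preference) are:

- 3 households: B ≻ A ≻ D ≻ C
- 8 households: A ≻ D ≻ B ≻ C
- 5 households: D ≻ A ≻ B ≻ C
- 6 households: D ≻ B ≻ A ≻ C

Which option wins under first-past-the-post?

First-place votes: C 0, D 11, B 3, A 8.
D has the most first-place votes.

D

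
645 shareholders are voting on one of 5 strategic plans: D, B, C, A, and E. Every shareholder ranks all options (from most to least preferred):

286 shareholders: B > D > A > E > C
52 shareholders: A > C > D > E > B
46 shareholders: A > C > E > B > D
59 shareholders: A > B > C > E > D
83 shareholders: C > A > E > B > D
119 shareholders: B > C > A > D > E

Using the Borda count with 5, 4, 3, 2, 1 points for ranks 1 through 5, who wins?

B

D: 286·4 + 52·3 + 46·1 + 59·1 + 83·1 + 119·2 = 1726
B: 286·5 + 52·1 + 46·2 + 59·4 + 83·2 + 119·5 = 2571
C: 286·1 + 52·4 + 46·4 + 59·3 + 83·5 + 119·4 = 1746
A: 286·3 + 52·5 + 46·5 + 59·5 + 83·4 + 119·3 = 2332
E: 286·2 + 52·2 + 46·3 + 59·2 + 83·3 + 119·1 = 1300
B has the highest Borda score (2571).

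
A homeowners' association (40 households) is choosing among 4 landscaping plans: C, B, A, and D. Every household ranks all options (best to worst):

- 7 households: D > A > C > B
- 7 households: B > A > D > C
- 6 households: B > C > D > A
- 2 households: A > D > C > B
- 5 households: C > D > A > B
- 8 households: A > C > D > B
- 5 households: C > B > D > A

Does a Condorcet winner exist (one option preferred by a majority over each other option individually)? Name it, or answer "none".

Checking pairwise contests:
A beats C 24–16.
C beats B 27–13.
D beats A 23–17.
C beats D 24–16.
Every option loses at least one head-to-head, so there is no Condorcet winner.

none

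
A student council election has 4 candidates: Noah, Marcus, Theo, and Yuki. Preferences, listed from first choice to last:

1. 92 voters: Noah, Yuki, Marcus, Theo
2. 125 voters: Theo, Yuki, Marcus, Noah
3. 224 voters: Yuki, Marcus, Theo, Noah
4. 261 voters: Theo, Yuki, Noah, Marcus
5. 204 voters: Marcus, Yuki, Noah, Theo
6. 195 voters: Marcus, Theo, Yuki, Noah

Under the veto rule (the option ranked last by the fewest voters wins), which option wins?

Yuki

Last-place votes: Noah 544, Marcus 261, Theo 296, Yuki 0.
Yuki is ranked last by the fewest voters, so Yuki wins.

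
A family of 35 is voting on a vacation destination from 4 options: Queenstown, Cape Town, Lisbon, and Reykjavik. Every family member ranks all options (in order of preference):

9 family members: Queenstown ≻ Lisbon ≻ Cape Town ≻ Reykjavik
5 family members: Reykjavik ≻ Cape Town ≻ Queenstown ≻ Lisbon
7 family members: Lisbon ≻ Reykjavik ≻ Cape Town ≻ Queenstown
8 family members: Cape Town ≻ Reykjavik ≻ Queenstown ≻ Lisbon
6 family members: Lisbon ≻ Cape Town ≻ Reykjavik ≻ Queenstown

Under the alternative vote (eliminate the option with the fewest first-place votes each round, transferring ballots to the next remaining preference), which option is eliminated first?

Reykjavik

Round 1: Queenstown 9, Cape Town 8, Lisbon 13, Reykjavik 5. Eliminate Reykjavik.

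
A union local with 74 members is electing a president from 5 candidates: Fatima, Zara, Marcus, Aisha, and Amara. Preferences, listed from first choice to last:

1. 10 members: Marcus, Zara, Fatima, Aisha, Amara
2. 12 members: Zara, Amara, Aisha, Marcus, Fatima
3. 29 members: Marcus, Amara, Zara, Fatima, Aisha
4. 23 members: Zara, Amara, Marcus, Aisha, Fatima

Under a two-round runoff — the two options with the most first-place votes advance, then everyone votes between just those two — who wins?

Marcus

Round 1 first-place votes: Fatima 0, Zara 35, Marcus 39, Aisha 0, Amara 0.
Marcus and Zara advance.
Runoff: Marcus is preferred to Zara by 39 voters; Zara by 35.
Marcus wins the runoff.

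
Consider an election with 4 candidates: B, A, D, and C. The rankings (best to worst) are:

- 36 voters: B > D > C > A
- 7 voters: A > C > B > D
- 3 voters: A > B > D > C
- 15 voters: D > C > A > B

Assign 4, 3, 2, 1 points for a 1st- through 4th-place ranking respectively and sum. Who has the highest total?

B: 36·4 + 7·2 + 3·3 + 15·1 = 182
A: 36·1 + 7·4 + 3·4 + 15·2 = 106
D: 36·3 + 7·1 + 3·2 + 15·4 = 181
C: 36·2 + 7·3 + 3·1 + 15·3 = 141
B has the highest Borda score (182).

B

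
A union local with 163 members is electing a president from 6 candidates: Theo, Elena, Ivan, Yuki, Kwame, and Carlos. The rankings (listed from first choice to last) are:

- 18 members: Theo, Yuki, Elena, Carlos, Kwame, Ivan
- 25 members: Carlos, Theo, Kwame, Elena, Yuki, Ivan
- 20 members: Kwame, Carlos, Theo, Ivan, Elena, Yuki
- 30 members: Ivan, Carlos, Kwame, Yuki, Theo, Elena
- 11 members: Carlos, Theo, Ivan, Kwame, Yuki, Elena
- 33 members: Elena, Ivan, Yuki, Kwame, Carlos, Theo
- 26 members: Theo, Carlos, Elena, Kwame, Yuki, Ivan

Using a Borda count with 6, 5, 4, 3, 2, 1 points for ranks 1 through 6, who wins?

Carlos

Theo: 18·6 + 25·5 + 20·4 + 30·2 + 11·5 + 33·1 + 26·6 = 617
Elena: 18·4 + 25·3 + 20·2 + 30·1 + 11·1 + 33·6 + 26·4 = 530
Ivan: 18·1 + 25·1 + 20·3 + 30·6 + 11·4 + 33·5 + 26·1 = 518
Yuki: 18·5 + 25·2 + 20·1 + 30·3 + 11·2 + 33·4 + 26·2 = 456
Kwame: 18·2 + 25·4 + 20·6 + 30·4 + 11·3 + 33·3 + 26·3 = 586
Carlos: 18·3 + 25·6 + 20·5 + 30·5 + 11·6 + 33·2 + 26·5 = 716
Carlos has the highest Borda score (716).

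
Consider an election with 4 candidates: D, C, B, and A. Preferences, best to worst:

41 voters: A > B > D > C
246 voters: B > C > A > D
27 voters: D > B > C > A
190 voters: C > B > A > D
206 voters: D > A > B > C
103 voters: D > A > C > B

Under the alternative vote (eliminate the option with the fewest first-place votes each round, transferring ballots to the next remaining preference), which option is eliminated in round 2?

C

Round 1: D 336, C 190, B 246, A 41. Eliminate A.
Round 2: D 336, C 190, B 287. Eliminate C.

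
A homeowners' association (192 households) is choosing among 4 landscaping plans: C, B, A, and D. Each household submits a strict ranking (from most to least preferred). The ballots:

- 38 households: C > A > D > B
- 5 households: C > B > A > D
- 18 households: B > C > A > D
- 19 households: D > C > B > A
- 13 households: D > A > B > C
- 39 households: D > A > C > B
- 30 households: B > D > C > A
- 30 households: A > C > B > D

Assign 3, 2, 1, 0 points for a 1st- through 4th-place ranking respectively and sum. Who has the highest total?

C: 38·3 + 5·3 + 18·2 + 19·2 + 13·0 + 39·1 + 30·1 + 30·2 = 332
B: 38·0 + 5·2 + 18·3 + 19·1 + 13·1 + 39·0 + 30·3 + 30·1 = 216
A: 38·2 + 5·1 + 18·1 + 19·0 + 13·2 + 39·2 + 30·0 + 30·3 = 293
D: 38·1 + 5·0 + 18·0 + 19·3 + 13·3 + 39·3 + 30·2 + 30·0 = 311
C has the highest Borda score (332).

C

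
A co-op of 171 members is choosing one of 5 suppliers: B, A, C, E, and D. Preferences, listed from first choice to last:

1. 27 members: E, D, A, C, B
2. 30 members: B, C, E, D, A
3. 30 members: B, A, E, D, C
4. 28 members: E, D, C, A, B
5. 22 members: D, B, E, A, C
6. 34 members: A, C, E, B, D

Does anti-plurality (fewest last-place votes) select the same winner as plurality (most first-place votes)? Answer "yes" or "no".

Anti-plurality — last-place votes: B 55, A 30, C 52, E 0, D 34. Winner: E.
Plurality — first-place votes: B 60, A 34, C 0, E 55, D 22. Winner: B.
The two methods disagree.

no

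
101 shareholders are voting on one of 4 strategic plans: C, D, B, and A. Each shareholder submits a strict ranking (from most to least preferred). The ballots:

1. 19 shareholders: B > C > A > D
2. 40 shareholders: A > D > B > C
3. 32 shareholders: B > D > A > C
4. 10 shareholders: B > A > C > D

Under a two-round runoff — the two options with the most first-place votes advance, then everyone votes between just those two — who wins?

Round 1 first-place votes: C 0, D 0, B 61, A 40.
B and A advance.
Runoff: B is preferred to A by 61 voters; A by 40.
B wins the runoff.

B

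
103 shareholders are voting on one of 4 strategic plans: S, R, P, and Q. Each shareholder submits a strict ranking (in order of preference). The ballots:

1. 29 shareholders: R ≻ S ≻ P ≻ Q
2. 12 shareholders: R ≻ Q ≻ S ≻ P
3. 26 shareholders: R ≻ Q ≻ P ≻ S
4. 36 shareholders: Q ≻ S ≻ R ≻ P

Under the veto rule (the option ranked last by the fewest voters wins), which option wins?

Last-place votes: S 26, R 0, P 48, Q 29.
R is ranked last by the fewest voters, so R wins.

R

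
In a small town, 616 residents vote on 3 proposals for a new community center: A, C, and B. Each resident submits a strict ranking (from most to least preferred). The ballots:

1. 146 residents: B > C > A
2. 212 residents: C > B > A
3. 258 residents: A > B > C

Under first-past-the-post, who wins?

First-place votes: A 258, C 212, B 146.
A has the most first-place votes.

A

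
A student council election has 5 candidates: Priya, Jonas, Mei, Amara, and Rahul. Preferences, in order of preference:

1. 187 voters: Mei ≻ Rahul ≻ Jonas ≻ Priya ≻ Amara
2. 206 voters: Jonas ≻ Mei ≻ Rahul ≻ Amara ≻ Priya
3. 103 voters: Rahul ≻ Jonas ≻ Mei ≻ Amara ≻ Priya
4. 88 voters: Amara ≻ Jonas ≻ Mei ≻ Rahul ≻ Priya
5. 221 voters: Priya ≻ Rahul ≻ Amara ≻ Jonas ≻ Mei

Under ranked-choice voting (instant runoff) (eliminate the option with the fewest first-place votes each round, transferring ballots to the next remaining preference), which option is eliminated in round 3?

Mei

Round 1: Priya 221, Jonas 206, Mei 187, Amara 88, Rahul 103. Eliminate Amara.
Round 2: Priya 221, Jonas 294, Mei 187, Rahul 103. Eliminate Rahul.
Round 3: Priya 221, Jonas 397, Mei 187. Eliminate Mei.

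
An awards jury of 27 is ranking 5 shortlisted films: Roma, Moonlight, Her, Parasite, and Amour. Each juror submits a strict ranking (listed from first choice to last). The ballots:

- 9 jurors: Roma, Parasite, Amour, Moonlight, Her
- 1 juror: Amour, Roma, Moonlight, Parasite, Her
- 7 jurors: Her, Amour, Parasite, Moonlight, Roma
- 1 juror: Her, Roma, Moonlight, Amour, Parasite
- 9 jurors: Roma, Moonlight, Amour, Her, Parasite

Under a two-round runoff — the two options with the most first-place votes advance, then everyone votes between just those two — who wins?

Round 1 first-place votes: Roma 18, Moonlight 0, Her 8, Parasite 0, Amour 1.
Roma and Her advance.
Runoff: Roma is preferred to Her by 19 voters; Her by 8.
Roma wins the runoff.

Roma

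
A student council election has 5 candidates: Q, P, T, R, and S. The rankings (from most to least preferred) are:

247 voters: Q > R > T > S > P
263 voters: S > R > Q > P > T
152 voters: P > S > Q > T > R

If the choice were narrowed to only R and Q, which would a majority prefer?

Q

Voters preferring R to Q: 263; preferring Q to R: 399.
Q wins the head-to-head.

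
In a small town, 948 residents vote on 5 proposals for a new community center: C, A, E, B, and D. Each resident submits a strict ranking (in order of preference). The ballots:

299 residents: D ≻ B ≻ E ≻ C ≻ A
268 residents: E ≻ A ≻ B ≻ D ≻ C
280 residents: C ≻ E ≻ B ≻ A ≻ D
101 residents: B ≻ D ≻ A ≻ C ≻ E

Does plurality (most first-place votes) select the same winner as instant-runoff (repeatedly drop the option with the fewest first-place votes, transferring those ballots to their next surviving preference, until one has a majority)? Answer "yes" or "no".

Plurality — first-place votes: C 280, A 0, E 268, B 101, D 299. Winner: D.
Instant-runoff — R1 C 280, A 0, E 268, B 101, D 299 (A out); R2 C 280, E 268, B 101, D 299 (B out); R3 C 280, E 268, D 400 (E out); R4 C 280, D 668 (D winner). Winner: D.
The two methods agree.

yes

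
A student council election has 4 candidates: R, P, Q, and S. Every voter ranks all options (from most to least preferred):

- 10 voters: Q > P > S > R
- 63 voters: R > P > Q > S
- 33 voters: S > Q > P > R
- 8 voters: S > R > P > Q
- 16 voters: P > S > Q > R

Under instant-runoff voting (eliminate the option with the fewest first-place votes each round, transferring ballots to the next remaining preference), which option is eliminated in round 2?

Round 1: R 63, P 16, Q 10, S 41. Eliminate Q.
Round 2: R 63, P 26, S 41. Eliminate P.

P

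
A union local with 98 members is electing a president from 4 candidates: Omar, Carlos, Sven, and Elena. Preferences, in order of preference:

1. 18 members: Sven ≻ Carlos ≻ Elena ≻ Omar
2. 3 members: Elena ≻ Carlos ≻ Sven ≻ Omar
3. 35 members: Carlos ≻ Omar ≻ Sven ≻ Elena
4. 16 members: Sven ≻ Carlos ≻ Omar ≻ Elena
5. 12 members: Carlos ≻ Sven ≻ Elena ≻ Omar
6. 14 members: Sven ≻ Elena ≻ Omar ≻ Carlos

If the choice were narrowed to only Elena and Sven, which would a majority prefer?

Voters preferring Elena to Sven: 3; preferring Sven to Elena: 95.
Sven wins the head-to-head.

Sven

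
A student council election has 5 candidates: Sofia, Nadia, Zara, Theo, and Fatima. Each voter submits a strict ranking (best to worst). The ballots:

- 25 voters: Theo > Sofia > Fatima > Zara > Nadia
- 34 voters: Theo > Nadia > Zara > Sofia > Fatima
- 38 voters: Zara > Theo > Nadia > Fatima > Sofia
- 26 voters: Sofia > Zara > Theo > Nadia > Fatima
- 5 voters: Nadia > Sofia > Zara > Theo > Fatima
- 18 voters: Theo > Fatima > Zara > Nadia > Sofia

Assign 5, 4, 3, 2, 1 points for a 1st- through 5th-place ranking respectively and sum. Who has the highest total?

Sofia: 25·4 + 34·2 + 38·1 + 26·5 + 5·4 + 18·1 = 374
Nadia: 25·1 + 34·4 + 38·3 + 26·2 + 5·5 + 18·2 = 388
Zara: 25·2 + 34·3 + 38·5 + 26·4 + 5·3 + 18·3 = 515
Theo: 25·5 + 34·5 + 38·4 + 26·3 + 5·2 + 18·5 = 625
Fatima: 25·3 + 34·1 + 38·2 + 26·1 + 5·1 + 18·4 = 288
Theo has the highest Borda score (625).

Theo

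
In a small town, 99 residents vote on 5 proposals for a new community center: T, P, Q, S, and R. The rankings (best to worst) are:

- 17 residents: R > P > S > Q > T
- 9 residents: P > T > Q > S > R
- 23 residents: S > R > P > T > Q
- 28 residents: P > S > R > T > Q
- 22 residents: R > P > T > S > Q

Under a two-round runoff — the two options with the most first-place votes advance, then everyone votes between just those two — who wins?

Round 1 first-place votes: T 0, P 37, Q 0, S 23, R 39.
R and P advance.
Runoff: R is preferred to P by 62 voters; P by 37.
R wins the runoff.

R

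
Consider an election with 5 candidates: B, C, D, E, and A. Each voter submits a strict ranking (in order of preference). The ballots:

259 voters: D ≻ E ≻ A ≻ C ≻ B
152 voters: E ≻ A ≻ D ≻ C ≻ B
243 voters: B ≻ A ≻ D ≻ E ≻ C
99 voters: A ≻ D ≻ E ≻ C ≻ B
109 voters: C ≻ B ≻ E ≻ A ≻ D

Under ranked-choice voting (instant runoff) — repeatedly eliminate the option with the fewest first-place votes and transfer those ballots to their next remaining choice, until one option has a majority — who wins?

Round 1: B 243, C 109, D 259, E 152, A 99. Eliminate A.
Round 2: B 243, C 109, D 358, E 152. Eliminate C.
Round 3: B 352, D 358, E 152. Eliminate E.
Round 4: B 352, D 510. D has a majority.

D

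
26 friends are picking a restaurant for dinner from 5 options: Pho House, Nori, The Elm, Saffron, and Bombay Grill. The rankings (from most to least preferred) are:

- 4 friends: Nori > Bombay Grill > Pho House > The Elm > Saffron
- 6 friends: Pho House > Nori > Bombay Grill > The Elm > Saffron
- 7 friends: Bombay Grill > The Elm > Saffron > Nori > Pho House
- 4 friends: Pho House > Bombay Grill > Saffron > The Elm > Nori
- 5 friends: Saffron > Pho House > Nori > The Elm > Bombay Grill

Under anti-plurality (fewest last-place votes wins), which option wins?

Last-place votes: Pho House 7, Nori 4, The Elm 0, Saffron 10, Bombay Grill 5.
The Elm is ranked last by the fewest voters, so The Elm wins.

The Elm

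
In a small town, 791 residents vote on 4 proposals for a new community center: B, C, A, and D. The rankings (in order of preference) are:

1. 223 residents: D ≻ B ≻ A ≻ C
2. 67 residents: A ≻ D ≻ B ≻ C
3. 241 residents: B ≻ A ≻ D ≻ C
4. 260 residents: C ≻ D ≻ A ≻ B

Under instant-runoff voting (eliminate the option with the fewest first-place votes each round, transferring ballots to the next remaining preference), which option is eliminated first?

Round 1: B 241, C 260, A 67, D 223. Eliminate A.

A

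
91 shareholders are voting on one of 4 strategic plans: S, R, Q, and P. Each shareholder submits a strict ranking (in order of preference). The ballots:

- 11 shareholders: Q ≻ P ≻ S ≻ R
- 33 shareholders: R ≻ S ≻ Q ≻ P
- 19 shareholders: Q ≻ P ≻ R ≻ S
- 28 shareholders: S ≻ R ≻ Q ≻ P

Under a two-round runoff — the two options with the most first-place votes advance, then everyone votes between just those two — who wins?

R

Round 1 first-place votes: S 28, R 33, Q 30, P 0.
R and Q advance.
Runoff: R is preferred to Q by 61 voters; Q by 30.
R wins the runoff.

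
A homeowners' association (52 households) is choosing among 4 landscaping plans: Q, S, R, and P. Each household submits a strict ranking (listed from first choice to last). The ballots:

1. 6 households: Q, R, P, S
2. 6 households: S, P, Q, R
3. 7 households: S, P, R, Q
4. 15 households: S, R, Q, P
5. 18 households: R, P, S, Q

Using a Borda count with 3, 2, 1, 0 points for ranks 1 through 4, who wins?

Q: 6·3 + 6·1 + 7·0 + 15·1 + 18·0 = 39
S: 6·0 + 6·3 + 7·3 + 15·3 + 18·1 = 102
R: 6·2 + 6·0 + 7·1 + 15·2 + 18·3 = 103
P: 6·1 + 6·2 + 7·2 + 15·0 + 18·2 = 68
R has the highest Borda score (103).

R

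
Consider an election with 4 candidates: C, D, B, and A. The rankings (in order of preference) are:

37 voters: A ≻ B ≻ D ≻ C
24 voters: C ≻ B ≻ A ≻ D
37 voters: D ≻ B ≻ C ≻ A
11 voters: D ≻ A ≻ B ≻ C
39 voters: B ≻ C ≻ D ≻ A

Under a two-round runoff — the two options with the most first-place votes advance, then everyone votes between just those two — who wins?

B

Round 1 first-place votes: C 24, D 48, B 39, A 37.
D and B advance.
Runoff: D is preferred to B by 48 voters; B by 100.
B wins the runoff.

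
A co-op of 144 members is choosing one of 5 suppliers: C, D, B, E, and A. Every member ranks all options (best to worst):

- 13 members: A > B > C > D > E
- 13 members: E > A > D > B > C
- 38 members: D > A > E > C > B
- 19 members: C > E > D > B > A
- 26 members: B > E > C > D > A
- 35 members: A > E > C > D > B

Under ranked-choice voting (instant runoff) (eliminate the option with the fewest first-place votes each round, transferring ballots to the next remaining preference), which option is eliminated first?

Round 1: C 19, D 38, B 26, E 13, A 48. Eliminate E.

E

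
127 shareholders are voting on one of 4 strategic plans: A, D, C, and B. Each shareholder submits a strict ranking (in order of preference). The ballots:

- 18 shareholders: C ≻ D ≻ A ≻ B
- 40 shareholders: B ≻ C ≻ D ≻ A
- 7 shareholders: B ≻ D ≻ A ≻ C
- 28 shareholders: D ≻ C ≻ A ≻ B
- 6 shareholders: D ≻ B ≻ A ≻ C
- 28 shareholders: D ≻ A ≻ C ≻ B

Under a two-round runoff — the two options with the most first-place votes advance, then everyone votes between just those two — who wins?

Round 1 first-place votes: A 0, D 62, C 18, B 47.
D and B advance.
Runoff: D is preferred to B by 80 voters; B by 47.
D wins the runoff.

D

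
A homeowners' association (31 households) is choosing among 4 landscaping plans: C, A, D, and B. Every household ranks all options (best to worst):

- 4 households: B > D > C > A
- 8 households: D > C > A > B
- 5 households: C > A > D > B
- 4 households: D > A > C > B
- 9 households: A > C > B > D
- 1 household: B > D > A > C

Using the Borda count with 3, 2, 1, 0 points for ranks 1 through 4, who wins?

C

C: 4·1 + 8·2 + 5·3 + 4·1 + 9·2 + 1·0 = 57
A: 4·0 + 8·1 + 5·2 + 4·2 + 9·3 + 1·1 = 54
D: 4·2 + 8·3 + 5·1 + 4·3 + 9·0 + 1·2 = 51
B: 4·3 + 8·0 + 5·0 + 4·0 + 9·1 + 1·3 = 24
C has the highest Borda score (57).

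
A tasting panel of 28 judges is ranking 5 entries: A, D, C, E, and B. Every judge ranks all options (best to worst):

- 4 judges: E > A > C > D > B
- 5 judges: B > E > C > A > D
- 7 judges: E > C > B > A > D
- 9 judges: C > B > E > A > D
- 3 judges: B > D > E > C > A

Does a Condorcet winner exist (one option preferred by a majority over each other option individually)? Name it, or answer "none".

none

Checking pairwise contests:
C beats A 24–4.
A beats D 25–3.
E beats C 19–9.
B beats E 17–11.
C beats B 20–8.
Every option loses at least one head-to-head, so there is no Condorcet winner.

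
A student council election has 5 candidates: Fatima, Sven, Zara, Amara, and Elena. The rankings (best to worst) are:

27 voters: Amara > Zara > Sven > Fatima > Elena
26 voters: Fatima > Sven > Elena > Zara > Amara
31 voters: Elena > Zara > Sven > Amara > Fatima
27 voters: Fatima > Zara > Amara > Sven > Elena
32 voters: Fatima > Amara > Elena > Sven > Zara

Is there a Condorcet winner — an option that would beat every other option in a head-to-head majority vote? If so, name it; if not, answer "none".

Fatima vs Sven: 85–58 for Fatima.
Fatima vs Zara: 85–58 for Fatima.
Fatima vs Amara: 85–58 for Fatima.
Fatima vs Elena: 112–31 for Fatima.
Fatima beats every other option head-to-head.

Fatima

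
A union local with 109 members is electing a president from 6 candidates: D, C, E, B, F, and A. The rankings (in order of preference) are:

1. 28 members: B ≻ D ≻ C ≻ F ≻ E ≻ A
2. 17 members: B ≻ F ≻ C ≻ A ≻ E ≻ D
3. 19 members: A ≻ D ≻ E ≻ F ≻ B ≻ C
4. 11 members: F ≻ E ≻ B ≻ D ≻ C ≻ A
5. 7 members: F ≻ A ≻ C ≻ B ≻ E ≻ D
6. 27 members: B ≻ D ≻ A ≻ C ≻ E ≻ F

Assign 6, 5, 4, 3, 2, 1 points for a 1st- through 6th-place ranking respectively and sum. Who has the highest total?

D: 28·5 + 17·1 + 19·5 + 11·3 + 7·1 + 27·5 = 427
C: 28·4 + 17·4 + 19·1 + 11·2 + 7·4 + 27·3 = 330
E: 28·2 + 17·2 + 19·4 + 11·5 + 7·2 + 27·2 = 289
B: 28·6 + 17·6 + 19·2 + 11·4 + 7·3 + 27·6 = 535
F: 28·3 + 17·5 + 19·3 + 11·6 + 7·6 + 27·1 = 361
A: 28·1 + 17·3 + 19·6 + 11·1 + 7·5 + 27·4 = 347
B has the highest Borda score (535).

B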